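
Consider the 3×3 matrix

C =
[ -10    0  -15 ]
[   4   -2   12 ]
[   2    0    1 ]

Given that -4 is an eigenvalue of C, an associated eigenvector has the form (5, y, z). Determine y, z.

2, -2

We need (C + 4I)v = 0.
C + 4I = [[-6, 0, -15], [4, 2, 12], [2, 0, 5]].
Row 1: (-6)·5 + (0)·y + (-15)·z = 0
Row 2: (4)·5 + (2)·y + (12)·z = 0
Row 3: (2)·5 + (0)·y + (5)·z = 0
Solving gives y = 2, z = -2.
Check: C·(5, 2, -2) = (-20, -8, 8) = -4·(5, 2, -2).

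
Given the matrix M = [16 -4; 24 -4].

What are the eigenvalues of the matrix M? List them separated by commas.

det(M - rI) = (16 - r)(-4 - r) - (-4)·(24) = r^2 - 12r + 32.
This factors as (r - 4)·(r - 8) = 0.
Eigenvalues: 4, 8.

4, 8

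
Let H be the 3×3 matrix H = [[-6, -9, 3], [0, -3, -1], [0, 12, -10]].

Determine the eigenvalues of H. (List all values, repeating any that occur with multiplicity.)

Compute the characteristic polynomial p(μ) = det(μI - H).
Expanding the 3×3 determinant: p(μ) = μ^3 + 19μ^2 + 120μ + 252.
Since p(-6) = 0, μ = -6 is a root.
Dividing by (μ + 6) leaves μ^2 + 13μ + 42.
The quadratic factors as (μ + 7)·(μ + 6).
Eigenvalues: -7, -6, -6.

-7, -6, -6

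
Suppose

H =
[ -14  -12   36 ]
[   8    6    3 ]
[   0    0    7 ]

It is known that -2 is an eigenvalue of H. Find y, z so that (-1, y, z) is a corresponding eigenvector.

1, 0

We need (H + 2I)v = 0.
H + 2I = [[-12, -12, 36], [8, 8, 3], [0, 0, 9]].
Row 1: (-12)·-1 + (-12)·y + (36)·z = 0
Row 2: (8)·-1 + (8)·y + (3)·z = 0
Row 3: (0)·-1 + (0)·y + (9)·z = 0
Solving gives y = 1, z = 0.
Check: H·(-1, 1, 0) = (2, -2, 0) = -2·(-1, 1, 0).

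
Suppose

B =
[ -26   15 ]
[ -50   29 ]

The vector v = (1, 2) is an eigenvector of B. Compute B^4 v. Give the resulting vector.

First find the eigenvalue: Bv = (4, 8) = 4·(1, 2), so λ = 4.
Then B^4 v = λ^4·v = 4^4·(1, 2) = 256·(1, 2) = (256, 512).

(256, 512)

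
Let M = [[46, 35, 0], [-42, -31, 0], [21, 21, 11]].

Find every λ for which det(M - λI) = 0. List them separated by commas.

The characteristic polynomial is p(t) = det(tI - M).
Expanding along the first row, p(t) = t^3 - 26t^2 + 209t - 484.
Rational-root test: t = 4 gives p(4) = 0.
Factor out (t - 4): p(t) = (t - 4)·(t^2 - 22t + 121).
The quadratic factor is (t - 11)^2.
Eigenvalues: 4, 11, 11.

4, 11, 11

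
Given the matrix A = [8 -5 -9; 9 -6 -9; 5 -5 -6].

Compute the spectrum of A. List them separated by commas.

-6, -1, 3

The characteristic polynomial is p(μ) = det(μI - A).
Cofactor expansion gives p(μ) = μ^3 + 4μ^2 - 15μ - 18.
Since p(-1) = 0, μ = -1 is a root.
Factor out (μ + 1): p(μ) = (μ + 1)·(μ^2 + 3μ - 18).
The quadratic factors as (μ + 6)·(μ - 3).
Eigenvalues: -6, -1, 3.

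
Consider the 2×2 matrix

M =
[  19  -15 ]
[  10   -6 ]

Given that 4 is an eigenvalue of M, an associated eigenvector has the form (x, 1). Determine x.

We need (M - 4I)v = 0.
M - 4I = [[15, -15], [10, -10]].
Row 1: (15)·x + (-15)·1 = 0
Row 2: (10)·x + (-10)·1 = 0
Solving gives x = 1.
Check: M·(1, 1) = (4, 4) = 4·(1, 1).

1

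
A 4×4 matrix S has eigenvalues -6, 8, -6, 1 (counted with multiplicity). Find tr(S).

trace(S) is the sum of the eigenvalues: (-6) + (8) + (-6) + (1) = -3.

-3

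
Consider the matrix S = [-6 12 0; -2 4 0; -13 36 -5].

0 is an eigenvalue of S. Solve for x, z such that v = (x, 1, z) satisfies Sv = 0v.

We need (S)v = 0.
S = [[-6, 12, 0], [-2, 4, 0], [-13, 36, -5]].
Row 1: (-6)·x + (12)·1 + (0)·z = 0
Row 2: (-2)·x + (4)·1 + (0)·z = 0
Row 3: (-13)·x + (36)·1 + (-5)·z = 0
Solving gives x = 2, z = 2.
Check: S·(2, 1, 2) = (0, 0, 0) = 0·(2, 1, 2).

2, 2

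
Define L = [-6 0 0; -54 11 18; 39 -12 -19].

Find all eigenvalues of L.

-7, -6, -1

Compute the characteristic polynomial p(μ) = det(μI - L).
Expanding along the first row, p(μ) = μ^3 + 14μ^2 + 55μ + 42.
Try μ = -1: p(-1) = 0, so -1 is a root.
Dividing by (μ + 1) leaves μ^2 + 13μ + 42.
The quadratic factors as (μ + 7)·(μ + 6).
Eigenvalues: -7, -6, -1.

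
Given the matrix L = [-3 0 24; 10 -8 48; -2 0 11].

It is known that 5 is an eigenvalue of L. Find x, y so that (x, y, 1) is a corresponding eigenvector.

We need (L - 5I)v = 0.
L - 5I = [[-8, 0, 24], [10, -13, 48], [-2, 0, 6]].
Row 1: (-8)·x + (0)·y + (24)·1 = 0
Row 2: (10)·x + (-13)·y + (48)·1 = 0
Row 3: (-2)·x + (0)·y + (6)·1 = 0
Solving gives x = 3, y = 6.
Check: L·(3, 6, 1) = (15, 30, 5) = 5·(3, 6, 1).

3, 6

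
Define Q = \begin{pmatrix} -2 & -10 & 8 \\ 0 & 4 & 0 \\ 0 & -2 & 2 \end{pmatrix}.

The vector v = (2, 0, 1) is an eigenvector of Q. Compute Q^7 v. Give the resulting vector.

First find the eigenvalue: Qv = (4, 0, 2) = 2·(2, 0, 1), so λ = 2.
Then Q^7 v = λ^7·v = 2^7·(2, 0, 1) = 128·(2, 0, 1) = (256, 0, 128).

(256, 0, 128)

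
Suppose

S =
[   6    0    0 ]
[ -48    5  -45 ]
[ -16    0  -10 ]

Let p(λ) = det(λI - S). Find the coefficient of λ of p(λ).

-80

p(λ) = λ^3 - λ^2 - 80λ + 300.
The coefficient of λ is -80.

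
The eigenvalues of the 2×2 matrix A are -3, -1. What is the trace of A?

-4

trace(A) is the sum of the eigenvalues: (-3) + (-1) = -4.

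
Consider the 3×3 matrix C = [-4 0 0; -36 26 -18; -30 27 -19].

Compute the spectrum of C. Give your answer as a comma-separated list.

Compute the characteristic polynomial p(μ) = det(μI - C).
Expanding along the first row, p(μ) = μ^3 - 3μ^2 - 36μ - 32.
Rational-root test: μ = -1 gives p(-1) = 0.
Dividing by (μ + 1) leaves μ^2 - 4μ - 32.
The quadratic factors as (μ + 4)·(μ - 8).
Eigenvalues: -4, -1, 8.

-4, -1, 8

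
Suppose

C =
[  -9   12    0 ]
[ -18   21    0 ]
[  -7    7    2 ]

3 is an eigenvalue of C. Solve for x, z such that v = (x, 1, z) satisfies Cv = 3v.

1, 0

We need (C - 3I)v = 0.
C - 3I = [[-12, 12, 0], [-18, 18, 0], [-7, 7, -1]].
Row 1: (-12)·x + (12)·1 + (0)·z = 0
Row 2: (-18)·x + (18)·1 + (0)·z = 0
Row 3: (-7)·x + (7)·1 + (-1)·z = 0
Solving gives x = 1, z = 0.
Check: C·(1, 1, 0) = (3, 3, 0) = 3·(1, 1, 0).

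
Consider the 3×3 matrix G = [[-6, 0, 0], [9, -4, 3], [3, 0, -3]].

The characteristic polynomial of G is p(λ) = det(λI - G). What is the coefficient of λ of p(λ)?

54

p(λ) = λ^3 + 13λ^2 + 54λ + 72.
The coefficient of λ is 54.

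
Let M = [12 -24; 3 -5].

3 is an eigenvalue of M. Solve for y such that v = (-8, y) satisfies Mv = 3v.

We need (M - 3I)v = 0.
M - 3I = [[9, -24], [3, -8]].
Row 1: (9)·-8 + (-24)·y = 0
Row 2: (3)·-8 + (-8)·y = 0
Solving gives y = -3.
Check: M·(-8, -3) = (-24, -9) = 3·(-8, -3).

-3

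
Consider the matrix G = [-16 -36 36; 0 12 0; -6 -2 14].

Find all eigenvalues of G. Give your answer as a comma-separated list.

The characteristic polynomial is p(λ) = det(λI - G).
Cofactor expansion gives p(λ) = λ^3 - 10λ^2 - 32λ + 96.
Try λ = 2: p(2) = 0, so 2 is a root.
Dividing by (λ - 2) leaves λ^2 - 8λ - 48.
The quadratic factors as (λ + 4)·(λ - 12).
Eigenvalues: -4, 2, 12.

-4, 2, 12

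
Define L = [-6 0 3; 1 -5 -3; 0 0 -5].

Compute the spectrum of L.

-6, -5, -5

Compute the characteristic polynomial p(λ) = det(λI - L).
Expanding along the first row, p(λ) = λ^3 + 16λ^2 + 85λ + 150.
Try λ = -6: p(-6) = 0, so -6 is a root.
Factor out (λ + 6): p(λ) = (λ + 6)·(λ^2 + 10λ + 25).
The quadratic factor is (λ + 5)^2.
Eigenvalues: -6, -5, -5.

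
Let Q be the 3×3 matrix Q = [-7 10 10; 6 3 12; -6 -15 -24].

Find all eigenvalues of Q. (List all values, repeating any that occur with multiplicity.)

-12, -9, -7

Set up det(rI - Q) = 0.
Expanding along the first row, p(r) = r^3 + 28r^2 + 255r + 756.
Try r = -7: p(-7) = 0, so -7 is a root.
Factor out (r + 7): p(r) = (r + 7)·(r^2 + 21r + 108).
The quadratic factors as (r + 12)·(r + 9).
Eigenvalues: -12, -9, -7.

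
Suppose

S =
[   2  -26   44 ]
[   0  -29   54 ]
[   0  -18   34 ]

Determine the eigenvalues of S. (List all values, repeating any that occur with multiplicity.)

The characteristic polynomial is p(λ) = det(λI - S).
Cofactor expansion gives p(λ) = λ^3 - 7λ^2 - 4λ + 28.
Try λ = 2: p(2) = 0, so 2 is a root.
Factor out (λ - 2): p(λ) = (λ - 2)·(λ^2 - 5λ - 14).
The quadratic factors as (λ + 2)·(λ - 7).
Eigenvalues: -2, 2, 7.

-2, 2, 7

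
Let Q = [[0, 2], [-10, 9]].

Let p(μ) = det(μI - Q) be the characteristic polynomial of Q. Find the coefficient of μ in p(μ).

-9

The coefficient of μ of det(μI - Q) is −trace(Q).
trace(Q) = (0) + (9) = 9, so the coefficient is -9.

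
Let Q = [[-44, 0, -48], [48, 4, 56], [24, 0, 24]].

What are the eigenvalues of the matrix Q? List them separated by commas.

Compute the characteristic polynomial p(λ) = det(λI - Q).
Expanding along the first row, p(λ) = λ^3 + 16λ^2 + 16λ - 384.
Try λ = -12: p(-12) = 0, so -12 is a root.
Factor out (λ + 12): p(λ) = (λ + 12)·(λ^2 + 4λ - 32).
The quadratic factors as (λ + 8)·(λ - 4).
Eigenvalues: -12, -8, 4.

-12, -8, 4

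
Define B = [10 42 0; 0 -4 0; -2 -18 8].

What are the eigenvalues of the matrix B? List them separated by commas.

Set up det(λI - B) = 0.
Expanding along the first row, p(λ) = λ^3 - 14λ^2 + 8λ + 320.
Try λ = -4: p(-4) = 0, so -4 is a root.
Factor out (λ + 4): p(λ) = (λ + 4)·(λ^2 - 18λ + 80).
The quadratic factors as (λ - 8)·(λ - 10).
Eigenvalues: -4, 8, 10.

-4, 8, 10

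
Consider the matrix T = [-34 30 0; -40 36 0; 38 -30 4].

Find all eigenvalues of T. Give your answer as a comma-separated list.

-4, 4, 6

The characteristic polynomial is p(lambda) = det(lambda·I - T).
Cofactor expansion gives p(lambda) = lambda^3 - 6·lambda^2 - 16·lambda + 96.
Since p(4) = 0, lambda = 4 is a root.
Factor out (lambda - 4): p(lambda) = (lambda - 4)·(lambda^2 - 2·lambda - 24).
The quadratic factors as (lambda + 4)·(lambda - 6).
Eigenvalues: -4, 4, 6.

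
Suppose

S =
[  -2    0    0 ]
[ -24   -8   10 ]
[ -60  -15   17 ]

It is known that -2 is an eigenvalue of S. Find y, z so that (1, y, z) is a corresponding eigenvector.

We need (S + 2I)v = 0.
S + 2I = [[0, 0, 0], [-24, -6, 10], [-60, -15, 19]].
Row 1: (0)·1 + (0)·y + (0)·z = 0
Row 2: (-24)·1 + (-6)·y + (10)·z = 0
Row 3: (-60)·1 + (-15)·y + (19)·z = 0
Solving gives y = -4, z = 0.
Check: S·(1, -4, 0) = (-2, 8, 0) = -2·(1, -4, 0).

-4, 0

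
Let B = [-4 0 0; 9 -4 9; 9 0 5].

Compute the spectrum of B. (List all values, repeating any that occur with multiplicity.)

Set up det(λI - B) = 0.
Cofactor expansion gives p(λ) = λ^3 + 3λ^2 - 24λ - 80.
Try λ = 5: p(5) = 0, so 5 is a root.
Factor out (λ - 5): p(λ) = (λ - 5)·(λ^2 + 8λ + 16).
The quadratic factor is (λ + 4)^2.
Eigenvalues: -4, -4, 5.

-4, -4, 5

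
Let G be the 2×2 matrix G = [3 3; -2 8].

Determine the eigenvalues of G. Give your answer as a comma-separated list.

det(G - sI) = (3 - s)(8 - s) - (3)·(-2) = s^2 - 11s + 30.
This factors as (s - 5)·(s - 6) = 0.
Eigenvalues: 5, 6.

5, 6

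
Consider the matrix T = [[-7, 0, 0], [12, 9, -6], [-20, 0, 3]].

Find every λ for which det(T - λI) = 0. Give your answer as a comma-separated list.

-7, 3, 9

Compute the characteristic polynomial p(s) = det(sI - T).
Expanding along the first row, p(s) = s^3 - 5s^2 - 57s + 189.
Try s = 3: p(3) = 0, so 3 is a root.
Dividing by (s - 3) leaves s^2 - 2s - 63.
The quadratic factors as (s + 7)·(s - 9).
Eigenvalues: -7, 3, 9.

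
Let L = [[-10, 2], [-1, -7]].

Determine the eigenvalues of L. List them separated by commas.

-9, -8

det(L - rI) = (-10 - r)(-7 - r) - (2)·(-1) = r^2 + 17r + 72.
This factors as (r + 9)·(r + 8) = 0.
Eigenvalues: -9, -8.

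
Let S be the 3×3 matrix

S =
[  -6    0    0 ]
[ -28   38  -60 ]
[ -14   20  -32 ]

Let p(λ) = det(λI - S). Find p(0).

-96

p(0) = det(0·I − S) = det(−S) = (−1)^3·det(S).
det(S) = 96, so p(0) = -96.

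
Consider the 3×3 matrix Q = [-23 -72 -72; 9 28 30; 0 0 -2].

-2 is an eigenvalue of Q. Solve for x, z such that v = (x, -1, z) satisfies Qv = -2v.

We need (Q + 2I)v = 0.
Q + 2I = [[-21, -72, -72], [9, 30, 30], [0, 0, 0]].
Row 1: (-21)·x + (-72)·-1 + (-72)·z = 0
Row 2: (9)·x + (30)·-1 + (30)·z = 0
Row 3: (0)·x + (0)·-1 + (0)·z = 0
Solving gives x = 0, z = 1.
Check: Q·(0, -1, 1) = (0, 2, -2) = -2·(0, -1, 1).

0, 1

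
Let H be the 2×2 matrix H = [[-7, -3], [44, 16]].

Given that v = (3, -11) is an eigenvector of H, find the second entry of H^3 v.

First find the eigenvalue: Hv = (12, -44) = 4·(3, -11), so λ = 4.
Then H^3 v = λ^3·v = 4^3·(3, -11) = 64·(3, -11) = (192, -704).

-704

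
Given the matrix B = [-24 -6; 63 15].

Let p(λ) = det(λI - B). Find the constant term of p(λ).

p(λ) = λ^2 + 9λ + 18.
The constant term is 18.

18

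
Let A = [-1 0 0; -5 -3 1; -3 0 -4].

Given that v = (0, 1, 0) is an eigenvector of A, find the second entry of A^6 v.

First find the eigenvalue: Av = (0, -3, 0) = -3·(0, 1, 0), so λ = -3.
Then A^6 v = λ^6·v = (-3)^6·(0, 1, 0) = 729·(0, 1, 0) = (0, 729, 0).

729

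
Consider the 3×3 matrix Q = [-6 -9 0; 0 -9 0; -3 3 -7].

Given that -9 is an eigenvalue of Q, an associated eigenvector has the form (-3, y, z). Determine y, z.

-1, -3

We need (Q + 9I)v = 0.
Q + 9I = [[3, -9, 0], [0, 0, 0], [-3, 3, 2]].
Row 1: (3)·-3 + (-9)·y + (0)·z = 0
Row 2: (0)·-3 + (0)·y + (0)·z = 0
Row 3: (-3)·-3 + (3)·y + (2)·z = 0
Solving gives y = -1, z = -3.
Check: Q·(-3, -1, -3) = (27, 9, 27) = -9·(-3, -1, -3).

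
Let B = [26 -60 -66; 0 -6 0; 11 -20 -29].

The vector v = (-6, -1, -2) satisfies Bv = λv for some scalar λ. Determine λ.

Compute Bv: B·(-6, -1, -2) = (36, 6, 12).
Since Bv = λv, compare component 1: 36 = λ·-6, so λ = -6.

-6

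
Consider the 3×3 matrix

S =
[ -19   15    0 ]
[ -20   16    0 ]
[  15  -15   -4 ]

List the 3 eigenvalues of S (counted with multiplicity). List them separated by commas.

Compute the characteristic polynomial p(t) = det(tI - S).
Expanding the 3×3 determinant: p(t) = t^3 + 7t^2 + 8t - 16.
Rational-root test: t = 1 gives p(1) = 0.
Dividing by (t - 1) leaves t^2 + 8t + 16.
The quadratic factor is (t + 4)^2.
Eigenvalues: -4, -4, 1.

-4, -4, 1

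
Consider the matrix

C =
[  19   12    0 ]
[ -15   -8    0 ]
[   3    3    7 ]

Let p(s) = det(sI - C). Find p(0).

-196

p(0) = det(0·I − C) = det(−C) = (−1)^3·det(C).
det(C) = 196, so p(0) = -196.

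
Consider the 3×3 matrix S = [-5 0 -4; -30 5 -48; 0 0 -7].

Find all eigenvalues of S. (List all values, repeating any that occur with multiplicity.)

Set up det(μI - S) = 0.
Expanding along the first row, p(μ) = μ^3 + 7μ^2 - 25μ - 175.
Rational-root test: μ = -5 gives p(-5) = 0.
Factor out (μ + 5): p(μ) = (μ + 5)·(μ^2 + 2μ - 35).
The quadratic factors as (μ + 7)·(μ - 5).
Eigenvalues: -7, -5, 5.

-7, -5, 5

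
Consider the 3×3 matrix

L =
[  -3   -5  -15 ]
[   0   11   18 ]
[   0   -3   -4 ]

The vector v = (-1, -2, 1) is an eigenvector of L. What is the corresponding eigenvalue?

Compute Lv: L·(-1, -2, 1) = (-2, -4, 2).
Since Lv = λv, compare component 1: -2 = λ·-1, so λ = 2.

2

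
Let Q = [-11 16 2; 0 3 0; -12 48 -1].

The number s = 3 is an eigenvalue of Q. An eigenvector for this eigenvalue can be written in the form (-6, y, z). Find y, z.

We need (Q - 3I)v = 0.
Q - 3I = [[-14, 16, 2], [0, 0, 0], [-12, 48, -4]].
Row 1: (-14)·-6 + (16)·y + (2)·z = 0
Row 2: (0)·-6 + (0)·y + (0)·z = 0
Row 3: (-12)·-6 + (48)·y + (-4)·z = 0
Solving gives y = -3, z = -18.
Check: Q·(-6, -3, -18) = (-18, -9, -54) = 3·(-6, -3, -18).

-3, -18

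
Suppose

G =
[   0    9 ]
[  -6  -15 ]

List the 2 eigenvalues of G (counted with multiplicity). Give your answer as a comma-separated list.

-9, -6

det(G - rI) = (0 - r)(-15 - r) - (9)·(-6) = r^2 + 15r + 54.
This factors as (r + 9)·(r + 6) = 0.
Eigenvalues: -9, -6.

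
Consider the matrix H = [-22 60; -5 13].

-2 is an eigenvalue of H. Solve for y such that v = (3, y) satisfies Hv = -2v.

1

We need (H + 2I)v = 0.
H + 2I = [[-20, 60], [-5, 15]].
Row 1: (-20)·3 + (60)·y = 0
Row 2: (-5)·3 + (15)·y = 0
Solving gives y = 1.
Check: H·(3, 1) = (-6, -2) = -2·(3, 1).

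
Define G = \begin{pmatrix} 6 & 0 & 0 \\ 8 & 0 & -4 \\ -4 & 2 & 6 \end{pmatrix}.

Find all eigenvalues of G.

2, 4, 6

Set up det(sI - G) = 0.
Expanding the 3×3 determinant: p(s) = s^3 - 12s^2 + 44s - 48.
Rational-root test: s = 4 gives p(4) = 0.
Dividing by (s - 4) leaves s^2 - 8s + 12.
The quadratic factors as (s - 2)·(s - 6).
Eigenvalues: 2, 4, 6.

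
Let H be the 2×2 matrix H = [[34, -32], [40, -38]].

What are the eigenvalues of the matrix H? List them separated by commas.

det(H - μI) = (34 - μ)(-38 - μ) - (-32)·(40) = μ^2 + 4μ - 12.
This factors as (μ + 6)·(μ - 2) = 0.
Eigenvalues: -6, 2.

-6, 2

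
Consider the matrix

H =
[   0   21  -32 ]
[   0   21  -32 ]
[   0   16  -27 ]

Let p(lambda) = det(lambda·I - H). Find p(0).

p(0) = det(0·I − H) = det(−H) = (−1)^3·det(H).
det(H) = 0, so p(0) = 0.

0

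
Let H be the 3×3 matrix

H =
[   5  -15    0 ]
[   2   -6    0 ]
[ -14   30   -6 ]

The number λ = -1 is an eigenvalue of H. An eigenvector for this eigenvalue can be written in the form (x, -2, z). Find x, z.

-5, 2

We need (H + 1I)v = 0.
H + 1I = [[6, -15, 0], [2, -5, 0], [-14, 30, -5]].
Row 1: (6)·x + (-15)·-2 + (0)·z = 0
Row 2: (2)·x + (-5)·-2 + (0)·z = 0
Row 3: (-14)·x + (30)·-2 + (-5)·z = 0
Solving gives x = -5, z = 2.
Check: H·(-5, -2, 2) = (5, 2, -2) = -1·(-5, -2, 2).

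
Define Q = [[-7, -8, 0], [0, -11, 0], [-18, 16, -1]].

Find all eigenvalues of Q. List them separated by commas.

-11, -7, -1

Set up det(lambda·I - Q) = 0.
Expanding along the first row, p(lambda) = lambda^3 + 19·lambda^2 + 95·lambda + 77.
Rational-root test: lambda = -1 gives p(-1) = 0.
Factor out (lambda + 1): p(lambda) = (lambda + 1)·(lambda^2 + 18·lambda + 77).
The quadratic factors as (lambda + 11)·(lambda + 7).
Eigenvalues: -11, -7, -1.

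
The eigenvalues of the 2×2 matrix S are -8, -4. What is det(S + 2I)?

12

If S has eigenvalues -8, -4, then S + 2I has eigenvalues -6, -2.
det(S + 2I) = (-6) · (-2) = 12.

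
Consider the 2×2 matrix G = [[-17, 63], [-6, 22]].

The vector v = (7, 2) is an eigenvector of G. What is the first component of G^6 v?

7

First find the eigenvalue: Gv = (7, 2) = 1·(7, 2), so λ = 1.
Then G^6 v = λ^6·v = 1^6·(7, 2) = 1·(7, 2) = (7, 2).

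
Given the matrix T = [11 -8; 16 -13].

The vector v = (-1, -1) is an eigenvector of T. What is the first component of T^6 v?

-729

First find the eigenvalue: Tv = (-3, -3) = 3·(-1, -1), so λ = 3.
Then T^6 v = λ^6·v = 3^6·(-1, -1) = 729·(-1, -1) = (-729, -729).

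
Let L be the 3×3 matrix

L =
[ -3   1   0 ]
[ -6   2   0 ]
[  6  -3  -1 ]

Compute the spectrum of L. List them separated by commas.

-1, -1, 0

The characteristic polynomial is p(λ) = det(λI - L).
Expanding the 3×3 determinant: p(λ) = λ^3 + 2λ^2 + λ.
Rational-root test: λ = -1 gives p(-1) = 0.
Dividing by (λ + 1) leaves λ^2 + λ.
The quadratic factors as (λ + 1)·λ.
Eigenvalues: -1, -1, 0.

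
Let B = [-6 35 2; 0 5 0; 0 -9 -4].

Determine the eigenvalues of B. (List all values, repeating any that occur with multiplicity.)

The characteristic polynomial is p(s) = det(sI - B).
Expanding the 3×3 determinant: p(s) = s^3 + 5s^2 - 26s - 120.
Since p(-4) = 0, s = -4 is a root.
Dividing by (s + 4) leaves s^2 + s - 30.
The quadratic factors as (s + 6)·(s - 5).
Eigenvalues: -6, -4, 5.

-6, -4, 5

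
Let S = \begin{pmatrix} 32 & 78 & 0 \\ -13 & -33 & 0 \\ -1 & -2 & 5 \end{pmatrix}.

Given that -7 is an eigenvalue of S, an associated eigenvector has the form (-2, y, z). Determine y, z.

1, 0

We need (S + 7I)v = 0.
S + 7I = [[39, 78, 0], [-13, -26, 0], [-1, -2, 12]].
Row 1: (39)·-2 + (78)·y + (0)·z = 0
Row 2: (-13)·-2 + (-26)·y + (0)·z = 0
Row 3: (-1)·-2 + (-2)·y + (12)·z = 0
Solving gives y = 1, z = 0.
Check: S·(-2, 1, 0) = (14, -7, 0) = -7·(-2, 1, 0).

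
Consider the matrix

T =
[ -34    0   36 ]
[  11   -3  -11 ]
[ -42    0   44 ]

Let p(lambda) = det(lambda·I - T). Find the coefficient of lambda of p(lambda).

-14

p(lambda) = lambda^3 - 7·lambda^2 - 14·lambda + 48.
The coefficient of lambda is -14.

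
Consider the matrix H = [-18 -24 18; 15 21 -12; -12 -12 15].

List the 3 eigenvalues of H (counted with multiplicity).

Set up det(λI - H) = 0.
Cofactor expansion gives p(λ) = λ^3 - 18λ^2 + 99λ - 162.
Rational-root test: λ = 3 gives p(3) = 0.
Dividing by (λ - 3) leaves λ^2 - 15λ + 54.
The quadratic factors as (λ - 6)·(λ - 9).
Eigenvalues: 3, 6, 9.

3, 6, 9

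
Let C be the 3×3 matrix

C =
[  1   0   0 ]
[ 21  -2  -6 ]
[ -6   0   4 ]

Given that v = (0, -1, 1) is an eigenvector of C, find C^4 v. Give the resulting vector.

First find the eigenvalue: Cv = (0, -4, 4) = 4·(0, -1, 1), so λ = 4.
Then C^4 v = λ^4·v = 4^4·(0, -1, 1) = 256·(0, -1, 1) = (0, -256, 256).

(0, -256, 256)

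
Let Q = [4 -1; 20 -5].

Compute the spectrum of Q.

det(Q - μI) = (4 - μ)(-5 - μ) - (-1)·(20) = μ^2 + μ.
This factors as (μ + 1)·μ = 0.
Eigenvalues: -1, 0.

-1, 0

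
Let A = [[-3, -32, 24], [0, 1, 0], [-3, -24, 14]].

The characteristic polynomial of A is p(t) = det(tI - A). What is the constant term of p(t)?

p(t) = t^3 - 12t^2 + 41t - 30.
The constant term is -30.

-30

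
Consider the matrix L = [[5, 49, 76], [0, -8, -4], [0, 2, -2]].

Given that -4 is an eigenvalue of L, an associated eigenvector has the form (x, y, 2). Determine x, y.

We need (L + 4I)v = 0.
L + 4I = [[9, 49, 76], [0, -4, -4], [0, 2, 2]].
Row 1: (9)·x + (49)·y + (76)·2 = 0
Row 2: (0)·x + (-4)·y + (-4)·2 = 0
Row 3: (0)·x + (2)·y + (2)·2 = 0
Solving gives x = -6, y = -2.
Check: L·(-6, -2, 2) = (24, 8, -8) = -4·(-6, -2, 2).

-6, -2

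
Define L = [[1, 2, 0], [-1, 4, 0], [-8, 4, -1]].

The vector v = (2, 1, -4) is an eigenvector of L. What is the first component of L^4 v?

32

First find the eigenvalue: Lv = (4, 2, -8) = 2·(2, 1, -4), so λ = 2.
Then L^4 v = λ^4·v = 2^4·(2, 1, -4) = 16·(2, 1, -4) = (32, 16, -64).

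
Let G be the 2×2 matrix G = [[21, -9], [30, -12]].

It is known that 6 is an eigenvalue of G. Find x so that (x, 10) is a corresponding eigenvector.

We need (G - 6I)v = 0.
G - 6I = [[15, -9], [30, -18]].
Row 1: (15)·x + (-9)·10 = 0
Row 2: (30)·x + (-18)·10 = 0
Solving gives x = 6.
Check: G·(6, 10) = (36, 60) = 6·(6, 10).

6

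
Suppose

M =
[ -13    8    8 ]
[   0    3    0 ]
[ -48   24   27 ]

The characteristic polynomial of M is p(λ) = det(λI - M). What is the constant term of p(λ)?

p(λ) = λ^3 - 17λ^2 + 75λ - 99.
The constant term is -99.

-99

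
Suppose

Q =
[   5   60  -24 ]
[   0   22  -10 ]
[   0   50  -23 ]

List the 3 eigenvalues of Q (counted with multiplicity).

-3, 2, 5

The characteristic polynomial is p(t) = det(tI - Q).
Expanding along the first row, p(t) = t^3 - 4t^2 - 11t + 30.
Rational-root test: t = 2 gives p(2) = 0.
Factor out (t - 2): p(t) = (t - 2)·(t^2 - 2t - 15).
The quadratic factors as (t + 3)·(t - 5).
Eigenvalues: -3, 2, 5.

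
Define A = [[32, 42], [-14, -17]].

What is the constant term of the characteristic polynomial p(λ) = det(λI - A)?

44

p(0) = det(0·I − A) = det(−A) = (−1)^2·det(A).
det(A) = 44, so p(0) = 44.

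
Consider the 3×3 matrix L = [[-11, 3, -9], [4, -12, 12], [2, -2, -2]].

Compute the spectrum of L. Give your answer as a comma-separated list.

-9, -8, -8

Compute the characteristic polynomial p(lambda) = det(lambda·I - L).
Cofactor expansion gives p(lambda) = lambda^3 + 25·lambda^2 + 208·lambda + 576.
Rational-root test: lambda = -8 gives p(-8) = 0.
Dividing by (lambda + 8) leaves lambda^2 + 17·lambda + 72.
The quadratic factors as (lambda + 9)·(lambda + 8).
Eigenvalues: -9, -8, -8.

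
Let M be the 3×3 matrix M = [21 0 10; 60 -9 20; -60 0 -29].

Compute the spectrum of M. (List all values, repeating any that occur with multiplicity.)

-9, -9, 1

Compute the characteristic polynomial p(λ) = det(λI - M).
Expanding along the first row, p(λ) = λ^3 + 17λ^2 + 63λ - 81.
Rational-root test: λ = 1 gives p(1) = 0.
Factor out (λ - 1): p(λ) = (λ - 1)·(λ^2 + 18λ + 81).
The quadratic factor is (λ + 9)^2.
Eigenvalues: -9, -9, 1.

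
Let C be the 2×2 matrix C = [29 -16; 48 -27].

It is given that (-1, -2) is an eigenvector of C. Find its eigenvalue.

Compute Cv: C·(-1, -2) = (3, 6).
Since Cv = λv, compare component 1: 3 = λ·-1, so λ = -3.

-3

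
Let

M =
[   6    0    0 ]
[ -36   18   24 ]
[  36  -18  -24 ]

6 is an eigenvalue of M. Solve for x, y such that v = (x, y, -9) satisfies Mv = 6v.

-3, 9

We need (M - 6I)v = 0.
M - 6I = [[0, 0, 0], [-36, 12, 24], [36, -18, -30]].
Row 1: (0)·x + (0)·y + (0)·-9 = 0
Row 2: (-36)·x + (12)·y + (24)·-9 = 0
Row 3: (36)·x + (-18)·y + (-30)·-9 = 0
Solving gives x = -3, y = 9.
Check: M·(-3, 9, -9) = (-18, 54, -54) = 6·(-3, 9, -9).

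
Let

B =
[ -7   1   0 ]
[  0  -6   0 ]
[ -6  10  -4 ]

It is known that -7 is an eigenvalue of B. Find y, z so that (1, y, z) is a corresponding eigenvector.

We need (B + 7I)v = 0.
B + 7I = [[0, 1, 0], [0, 1, 0], [-6, 10, 3]].
Row 1: (0)·1 + (1)·y + (0)·z = 0
Row 2: (0)·1 + (1)·y + (0)·z = 0
Row 3: (-6)·1 + (10)·y + (3)·z = 0
Solving gives y = 0, z = 2.
Check: B·(1, 0, 2) = (-7, 0, -14) = -7·(1, 0, 2).

0, 2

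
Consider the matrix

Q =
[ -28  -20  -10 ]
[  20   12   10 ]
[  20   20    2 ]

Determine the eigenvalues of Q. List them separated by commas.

The characteristic polynomial is p(t) = det(tI - Q).
Cofactor expansion gives p(t) = t^3 + 14t^2 + 32t - 128.
Try t = -8: p(-8) = 0, so -8 is a root.
Factor out (t + 8): p(t) = (t + 8)·(t^2 + 6t - 16).
The quadratic factors as (t + 8)·(t - 2).
Eigenvalues: -8, -8, 2.

-8, -8, 2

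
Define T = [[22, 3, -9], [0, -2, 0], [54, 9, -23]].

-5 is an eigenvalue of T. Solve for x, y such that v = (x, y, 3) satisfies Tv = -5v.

1, 0

We need (T + 5I)v = 0.
T + 5I = [[27, 3, -9], [0, 3, 0], [54, 9, -18]].
Row 1: (27)·x + (3)·y + (-9)·3 = 0
Row 2: (0)·x + (3)·y + (0)·3 = 0
Row 3: (54)·x + (9)·y + (-18)·3 = 0
Solving gives x = 1, y = 0.
Check: T·(1, 0, 3) = (-5, 0, -15) = -5·(1, 0, 3).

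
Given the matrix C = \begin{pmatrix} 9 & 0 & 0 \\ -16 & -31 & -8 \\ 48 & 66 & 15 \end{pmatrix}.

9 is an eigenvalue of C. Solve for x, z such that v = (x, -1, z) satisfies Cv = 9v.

1, 3

We need (C - 9I)v = 0.
C - 9I = [[0, 0, 0], [-16, -40, -8], [48, 66, 6]].
Row 1: (0)·x + (0)·-1 + (0)·z = 0
Row 2: (-16)·x + (-40)·-1 + (-8)·z = 0
Row 3: (48)·x + (66)·-1 + (6)·z = 0
Solving gives x = 1, z = 3.
Check: C·(1, -1, 3) = (9, -9, 27) = 9·(1, -1, 3).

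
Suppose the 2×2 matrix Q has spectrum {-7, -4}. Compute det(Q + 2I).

If Q has eigenvalues -7, -4, then Q + 2I has eigenvalues -5, -2.
det(Q + 2I) = (-5) · (-2) = 10.

10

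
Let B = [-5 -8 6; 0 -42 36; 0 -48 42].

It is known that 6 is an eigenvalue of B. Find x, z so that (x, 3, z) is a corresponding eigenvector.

0, 4

We need (B - 6I)v = 0.
B - 6I = [[-11, -8, 6], [0, -48, 36], [0, -48, 36]].
Row 1: (-11)·x + (-8)·3 + (6)·z = 0
Row 2: (0)·x + (-48)·3 + (36)·z = 0
Row 3: (0)·x + (-48)·3 + (36)·z = 0
Solving gives x = 0, z = 4.
Check: B·(0, 3, 4) = (0, 18, 24) = 6·(0, 3, 4).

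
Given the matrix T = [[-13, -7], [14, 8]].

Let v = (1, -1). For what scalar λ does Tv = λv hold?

Compute Tv: T·(1, -1) = (-6, 6).
Since Tv = λv, compare component 1: -6 = λ·1, so λ = -6.

-6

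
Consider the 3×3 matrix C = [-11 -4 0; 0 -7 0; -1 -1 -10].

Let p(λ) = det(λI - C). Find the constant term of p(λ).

p(λ) = λ^3 + 28λ^2 + 257λ + 770.
The constant term is 770.

770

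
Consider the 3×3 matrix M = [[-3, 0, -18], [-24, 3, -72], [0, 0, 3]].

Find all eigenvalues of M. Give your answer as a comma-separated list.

Compute the characteristic polynomial p(r) = det(rI - M).
Cofactor expansion gives p(r) = r^3 - 3r^2 - 9r + 27.
Rational-root test: r = -3 gives p(-3) = 0.
Dividing by (r + 3) leaves r^2 - 6r + 9.
The quadratic factor is (r - 3)^2.
Eigenvalues: -3, 3, 3.

-3, 3, 3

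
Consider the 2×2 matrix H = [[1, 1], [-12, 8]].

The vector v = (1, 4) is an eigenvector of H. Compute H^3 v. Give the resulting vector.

(125, 500)

First find the eigenvalue: Hv = (5, 20) = 5·(1, 4), so λ = 5.
Then H^3 v = λ^3·v = 5^3·(1, 4) = 125·(1, 4) = (125, 500).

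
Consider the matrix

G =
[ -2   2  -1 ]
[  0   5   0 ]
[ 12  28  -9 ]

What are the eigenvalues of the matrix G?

The characteristic polynomial is p(s) = det(sI - G).
Cofactor expansion gives p(s) = s^3 + 6s^2 - 25s - 150.
Since p(-5) = 0, s = -5 is a root.
Dividing by (s + 5) leaves s^2 + s - 30.
The quadratic factors as (s + 6)·(s - 5).
Eigenvalues: -6, -5, 5.

-6, -5, 5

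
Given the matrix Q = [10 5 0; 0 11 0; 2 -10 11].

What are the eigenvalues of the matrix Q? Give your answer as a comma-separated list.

Set up det(rI - Q) = 0.
Expanding along the first row, p(r) = r^3 - 32r^2 + 341r - 1210.
Since p(10) = 0, r = 10 is a root.
Dividing by (r - 10) leaves r^2 - 22r + 121.
The quadratic factor is (r - 11)^2.
Eigenvalues: 10, 11, 11.

10, 11, 11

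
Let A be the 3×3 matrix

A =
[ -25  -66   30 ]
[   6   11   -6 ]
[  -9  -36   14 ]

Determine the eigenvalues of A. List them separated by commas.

-4, -1, 5

Set up det(rI - A) = 0.
Expanding the 3×3 determinant: p(r) = r^3 - 21r - 20.
Rational-root test: r = 5 gives p(5) = 0.
Dividing by (r - 5) leaves r^2 + 5r + 4.
The quadratic factors as (r + 4)·(r + 1).
Eigenvalues: -4, -1, 5.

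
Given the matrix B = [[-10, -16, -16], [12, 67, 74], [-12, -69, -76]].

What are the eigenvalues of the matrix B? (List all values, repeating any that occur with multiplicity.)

-10, -7, -2

Compute the characteristic polynomial p(s) = det(sI - B).
Expanding the 3×3 determinant: p(s) = s^3 + 19s^2 + 104s + 140.
Rational-root test: s = -2 gives p(-2) = 0.
Dividing by (s + 2) leaves s^2 + 17s + 70.
The quadratic factors as (s + 10)·(s + 7).
Eigenvalues: -10, -7, -2.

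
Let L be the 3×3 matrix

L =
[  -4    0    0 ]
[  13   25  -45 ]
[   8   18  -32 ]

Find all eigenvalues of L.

Set up det(λI - L) = 0.
Expanding the 3×3 determinant: p(λ) = λ^3 + 11λ^2 + 38λ + 40.
Since p(-4) = 0, λ = -4 is a root.
Factor out (λ + 4): p(λ) = (λ + 4)·(λ^2 + 7λ + 10).
The quadratic factors as (λ + 5)·(λ + 2).
Eigenvalues: -5, -4, -2.

-5, -4, -2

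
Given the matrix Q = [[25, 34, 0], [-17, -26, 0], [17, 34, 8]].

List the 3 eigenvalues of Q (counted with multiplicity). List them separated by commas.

Compute the characteristic polynomial p(μ) = det(μI - Q).
Cofactor expansion gives p(μ) = μ^3 - 7μ^2 - 80μ + 576.
Rational-root test: μ = 8 gives p(8) = 0.
Dividing by (μ - 8) leaves μ^2 + μ - 72.
The quadratic factors as (μ + 9)·(μ - 8).
Eigenvalues: -9, 8, 8.

-9, 8, 8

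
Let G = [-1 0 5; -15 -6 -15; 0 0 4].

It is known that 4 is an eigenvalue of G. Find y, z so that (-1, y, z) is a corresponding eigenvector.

3, -1

We need (G - 4I)v = 0.
G - 4I = [[-5, 0, 5], [-15, -10, -15], [0, 0, 0]].
Row 1: (-5)·-1 + (0)·y + (5)·z = 0
Row 2: (-15)·-1 + (-10)·y + (-15)·z = 0
Row 3: (0)·-1 + (0)·y + (0)·z = 0
Solving gives y = 3, z = -1.
Check: G·(-1, 3, -1) = (-4, 12, -4) = 4·(-1, 3, -1).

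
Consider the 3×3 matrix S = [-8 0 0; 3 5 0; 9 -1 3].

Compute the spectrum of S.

-8, 3, 5

S is lower triangular, so its eigenvalues are the diagonal entries.
Diagonal: -8, 5, 3.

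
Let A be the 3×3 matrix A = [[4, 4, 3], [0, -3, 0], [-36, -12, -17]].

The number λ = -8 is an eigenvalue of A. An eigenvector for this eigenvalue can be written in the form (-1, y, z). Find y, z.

0, 4

We need (A + 8I)v = 0.
A + 8I = [[12, 4, 3], [0, 5, 0], [-36, -12, -9]].
Row 1: (12)·-1 + (4)·y + (3)·z = 0
Row 2: (0)·-1 + (5)·y + (0)·z = 0
Row 3: (-36)·-1 + (-12)·y + (-9)·z = 0
Solving gives y = 0, z = 4.
Check: A·(-1, 0, 4) = (8, 0, -32) = -8·(-1, 0, 4).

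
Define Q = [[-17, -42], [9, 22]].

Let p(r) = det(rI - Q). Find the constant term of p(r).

4

p(r) = r^2 - 5r + 4.
The constant term is 4.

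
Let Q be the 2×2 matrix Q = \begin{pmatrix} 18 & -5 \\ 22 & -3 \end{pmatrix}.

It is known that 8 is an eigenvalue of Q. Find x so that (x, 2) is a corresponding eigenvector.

1

We need (Q - 8I)v = 0.
Q - 8I = [[10, -5], [22, -11]].
Row 1: (10)·x + (-5)·2 = 0
Row 2: (22)·x + (-11)·2 = 0
Solving gives x = 1.
Check: Q·(1, 2) = (8, 16) = 8·(1, 2).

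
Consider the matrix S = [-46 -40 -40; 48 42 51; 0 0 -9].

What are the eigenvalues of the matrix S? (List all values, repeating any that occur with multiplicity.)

-9, -6, 2

Set up det(rI - S) = 0.
Expanding along the first row, p(r) = r^3 + 13r^2 + 24r - 108.
Since p(-6) = 0, r = -6 is a root.
Dividing by (r + 6) leaves r^2 + 7r - 18.
The quadratic factors as (r + 9)·(r - 2).
Eigenvalues: -9, -6, 2.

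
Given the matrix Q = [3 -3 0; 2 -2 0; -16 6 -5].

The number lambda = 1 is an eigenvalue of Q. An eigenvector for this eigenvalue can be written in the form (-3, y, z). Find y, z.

-2, 6

We need (Q - 1I)v = 0.
Q - 1I = [[2, -3, 0], [2, -3, 0], [-16, 6, -6]].
Row 1: (2)·-3 + (-3)·y + (0)·z = 0
Row 2: (2)·-3 + (-3)·y + (0)·z = 0
Row 3: (-16)·-3 + (6)·y + (-6)·z = 0
Solving gives y = -2, z = 6.
Check: Q·(-3, -2, 6) = (-3, -2, 6) = 1·(-3, -2, 6).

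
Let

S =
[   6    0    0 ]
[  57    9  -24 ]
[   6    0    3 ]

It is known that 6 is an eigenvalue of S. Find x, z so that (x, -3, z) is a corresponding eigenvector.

We need (S - 6I)v = 0.
S - 6I = [[0, 0, 0], [57, 3, -24], [6, 0, -3]].
Row 1: (0)·x + (0)·-3 + (0)·z = 0
Row 2: (57)·x + (3)·-3 + (-24)·z = 0
Row 3: (6)·x + (0)·-3 + (-3)·z = 0
Solving gives x = 1, z = 2.
Check: S·(1, -3, 2) = (6, -18, 12) = 6·(1, -3, 2).

1, 2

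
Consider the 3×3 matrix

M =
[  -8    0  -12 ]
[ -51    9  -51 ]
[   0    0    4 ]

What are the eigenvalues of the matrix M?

Compute the characteristic polynomial p(lambda) = det(lambda·I - M).
Expanding along the first row, p(lambda) = lambda^3 - 5·lambda^2 - 68·lambda + 288.
Rational-root test: lambda = -8 gives p(-8) = 0.
Dividing by (lambda + 8) leaves lambda^2 - 13·lambda + 36.
The quadratic factors as (lambda - 4)·(lambda - 9).
Eigenvalues: -8, 4, 9.

-8, 4, 9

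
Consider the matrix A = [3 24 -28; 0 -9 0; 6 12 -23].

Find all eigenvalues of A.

-11, -9, -9

Compute the characteristic polynomial p(t) = det(tI - A).
Expanding along the first row, p(t) = t^3 + 29t^2 + 279t + 891.
Since p(-11) = 0, t = -11 is a root.
Factor out (t + 11): p(t) = (t + 11)·(t^2 + 18t + 81).
The quadratic factor is (t + 9)^2.
Eigenvalues: -11, -9, -9.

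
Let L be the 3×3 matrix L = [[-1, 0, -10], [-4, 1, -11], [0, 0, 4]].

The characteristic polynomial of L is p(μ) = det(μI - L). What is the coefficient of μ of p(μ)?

p(μ) = μ^3 - 4μ^2 - μ + 4.
The coefficient of μ is -1.

-1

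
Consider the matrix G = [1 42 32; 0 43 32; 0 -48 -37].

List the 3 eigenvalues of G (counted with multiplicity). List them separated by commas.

The characteristic polynomial is p(λ) = det(λI - G).
Expanding the 3×3 determinant: p(λ) = λ^3 - 7λ^2 - 49λ + 55.
Since p(11) = 0, λ = 11 is a root.
Dividing by (λ - 11) leaves λ^2 + 4λ - 5.
The quadratic factors as (λ + 5)·(λ - 1).
Eigenvalues: -5, 1, 11.

-5, 1, 11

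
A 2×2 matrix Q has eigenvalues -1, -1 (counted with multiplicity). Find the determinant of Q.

1

det(Q) is the product of the eigenvalues: (-1) · (-1) = 1.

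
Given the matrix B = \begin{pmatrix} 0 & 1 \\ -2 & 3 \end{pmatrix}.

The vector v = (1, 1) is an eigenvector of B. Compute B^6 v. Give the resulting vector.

(1, 1)

First find the eigenvalue: Bv = (1, 1) = 1·(1, 1), so λ = 1.
Then B^6 v = λ^6·v = 1^6·(1, 1) = 1·(1, 1) = (1, 1).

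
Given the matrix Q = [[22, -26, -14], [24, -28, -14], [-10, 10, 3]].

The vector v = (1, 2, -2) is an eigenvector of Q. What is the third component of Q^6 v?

First find the eigenvalue: Qv = (-2, -4, 4) = -2·(1, 2, -2), so λ = -2.
Then Q^6 v = λ^6·v = (-2)^6·(1, 2, -2) = 64·(1, 2, -2) = (64, 128, -128).

-128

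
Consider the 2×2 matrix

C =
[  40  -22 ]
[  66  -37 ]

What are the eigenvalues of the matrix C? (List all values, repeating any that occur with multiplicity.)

-4, 7

det(C - μI) = (40 - μ)(-37 - μ) - (-22)·(66) = μ^2 - 3μ - 28.
This factors as (μ + 4)·(μ - 7) = 0.
Eigenvalues: -4, 7.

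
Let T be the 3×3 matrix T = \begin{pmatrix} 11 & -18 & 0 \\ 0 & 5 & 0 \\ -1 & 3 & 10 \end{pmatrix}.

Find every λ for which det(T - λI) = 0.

The characteristic polynomial is p(lambda) = det(lambda·I - T).
Cofactor expansion gives p(lambda) = lambda^3 - 26·lambda^2 + 215·lambda - 550.
Rational-root test: lambda = 5 gives p(5) = 0.
Factor out (lambda - 5): p(lambda) = (lambda - 5)·(lambda^2 - 21·lambda + 110).
The quadratic factors as (lambda - 10)·(lambda - 11).
Eigenvalues: 5, 10, 11.

5, 10, 11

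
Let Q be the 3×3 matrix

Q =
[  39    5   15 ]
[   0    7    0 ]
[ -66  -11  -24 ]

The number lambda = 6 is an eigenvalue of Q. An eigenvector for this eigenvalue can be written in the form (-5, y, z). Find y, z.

0, 11

We need (Q - 6I)v = 0.
Q - 6I = [[33, 5, 15], [0, 1, 0], [-66, -11, -30]].
Row 1: (33)·-5 + (5)·y + (15)·z = 0
Row 2: (0)·-5 + (1)·y + (0)·z = 0
Row 3: (-66)·-5 + (-11)·y + (-30)·z = 0
Solving gives y = 0, z = 11.
Check: Q·(-5, 0, 11) = (-30, 0, 66) = 6·(-5, 0, 11).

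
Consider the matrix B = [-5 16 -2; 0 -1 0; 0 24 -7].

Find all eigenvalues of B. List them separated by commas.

-7, -5, -1

The characteristic polynomial is p(r) = det(rI - B).
Cofactor expansion gives p(r) = r^3 + 13r^2 + 47r + 35.
Try r = -5: p(-5) = 0, so -5 is a root.
Dividing by (r + 5) leaves r^2 + 8r + 7.
The quadratic factors as (r + 7)·(r + 1).
Eigenvalues: -7, -5, -1.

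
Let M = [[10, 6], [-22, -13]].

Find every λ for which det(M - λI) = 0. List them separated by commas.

-2, -1

det(M - lambda·I) = (10 - lambda)(-13 - lambda) - (6)·(-22) = lambda^2 + 3·lambda + 2.
This factors as (lambda + 2)·(lambda + 1) = 0.
Eigenvalues: -2, -1.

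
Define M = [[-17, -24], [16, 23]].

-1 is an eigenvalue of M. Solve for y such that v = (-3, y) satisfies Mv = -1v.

2

We need (M + 1I)v = 0.
M + 1I = [[-16, -24], [16, 24]].
Row 1: (-16)·-3 + (-24)·y = 0
Row 2: (16)·-3 + (24)·y = 0
Solving gives y = 2.
Check: M·(-3, 2) = (3, -2) = -1·(-3, 2).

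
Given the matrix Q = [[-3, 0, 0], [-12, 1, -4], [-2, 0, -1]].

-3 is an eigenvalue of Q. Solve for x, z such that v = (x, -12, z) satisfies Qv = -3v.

-3, -3

We need (Q + 3I)v = 0.
Q + 3I = [[0, 0, 0], [-12, 4, -4], [-2, 0, 2]].
Row 1: (0)·x + (0)·-12 + (0)·z = 0
Row 2: (-12)·x + (4)·-12 + (-4)·z = 0
Row 3: (-2)·x + (0)·-12 + (2)·z = 0
Solving gives x = -3, z = -3.
Check: Q·(-3, -12, -3) = (9, 36, 9) = -3·(-3, -12, -3).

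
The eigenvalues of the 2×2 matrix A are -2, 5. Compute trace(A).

trace(A) is the sum of the eigenvalues: (-2) + (5) = 3.

3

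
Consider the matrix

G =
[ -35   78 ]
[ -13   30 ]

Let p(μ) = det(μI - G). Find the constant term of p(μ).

p(μ) = μ^2 + 5μ - 36.
The constant term is -36.

-36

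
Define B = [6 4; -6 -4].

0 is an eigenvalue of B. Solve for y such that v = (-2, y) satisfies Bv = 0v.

3

We need (B)v = 0.
B = [[6, 4], [-6, -4]].
Row 1: (6)·-2 + (4)·y = 0
Row 2: (-6)·-2 + (-4)·y = 0
Solving gives y = 3.
Check: B·(-2, 3) = (0, 0) = 0·(-2, 3).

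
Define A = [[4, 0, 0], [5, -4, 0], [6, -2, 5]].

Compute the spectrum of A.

A is lower triangular, so its eigenvalues are the diagonal entries.
Diagonal: 4, -4, 5.

-4, 4, 5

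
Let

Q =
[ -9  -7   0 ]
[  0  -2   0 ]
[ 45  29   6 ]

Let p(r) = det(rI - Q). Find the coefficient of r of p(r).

-48

p(r) = r^3 + 5r^2 - 48r - 108.
The coefficient of r is -48.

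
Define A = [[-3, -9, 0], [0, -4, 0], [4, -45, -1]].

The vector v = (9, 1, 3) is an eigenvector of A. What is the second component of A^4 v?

First find the eigenvalue: Av = (-36, -4, -12) = -4·(9, 1, 3), so λ = -4.
Then A^4 v = λ^4·v = (-4)^4·(9, 1, 3) = 256·(9, 1, 3) = (2304, 256, 768).

256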